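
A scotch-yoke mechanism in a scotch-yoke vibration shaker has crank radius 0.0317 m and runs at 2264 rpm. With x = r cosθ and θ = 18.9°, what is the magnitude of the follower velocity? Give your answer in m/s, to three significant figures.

ω = 237.1 rad/s (from 2264 rpm).
x = r cosθ ⇒ ẋ = −rω sinθ.
|v| = rω|sinθ| = 0.0317·237.1·|sin 18.9°| = 2.4344 m/s.

2.43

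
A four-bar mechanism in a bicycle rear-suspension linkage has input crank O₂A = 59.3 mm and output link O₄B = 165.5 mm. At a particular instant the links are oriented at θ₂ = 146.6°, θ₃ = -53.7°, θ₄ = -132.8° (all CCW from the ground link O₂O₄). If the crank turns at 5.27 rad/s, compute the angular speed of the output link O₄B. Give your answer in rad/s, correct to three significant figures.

ω₂ = 5.27 rad/s
Differentiating the loop-closure r₂e^{iθ₂}+r₃e^{iθ₃}=r₁+r₄e^{iθ₄} gives r₂ω₂e^{iθ₂}+r₃ω₃e^{iθ₃}=r₄ω₄e^{iθ₄}.
Eliminating the other unknown: ω₄ = r₂ω₂ sin(θ₂−θ₃) / [r₄ sin(θ₄−θ₃)].
Numerator sine = -0.34694; denominator sine = -0.98196.
Result = 0.0593·5.27·(-0.34694) / (0.1655·(-0.98196)) = +0.66715 rad/s; magnitude 0.66715 rad/s.

0.667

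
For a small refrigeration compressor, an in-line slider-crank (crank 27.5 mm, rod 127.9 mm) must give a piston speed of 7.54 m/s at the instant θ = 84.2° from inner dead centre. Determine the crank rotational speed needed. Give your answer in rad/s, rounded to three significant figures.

For an in-line slider-crank, |v_piston| = rω|sinθ|·[1 + r cosθ/√(L² − r² sin²θ)].
With r = 0.0275 m, L = 0.1279 m, θ = 84.2°: the bracketed kinematic factor |dx/dθ| = 0.027968 m.
ω = v/|dx/dθ| = 7.54/0.027968 = 269.6 rad/s.

270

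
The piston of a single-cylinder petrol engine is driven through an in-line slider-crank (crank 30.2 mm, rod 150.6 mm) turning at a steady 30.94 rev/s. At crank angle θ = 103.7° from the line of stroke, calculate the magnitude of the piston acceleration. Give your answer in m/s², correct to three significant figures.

ω = 2π·30.9 = 194.4 rad/s
x(θ) = r cosθ + √(L² − r² sin²θ); with ω constant, a = ω²·d²x/dθ².
d²x/dθ² = −r cosθ − r²(cos2θ)/√u − r⁴ sin²2θ/(4u^{3/2}),  u = L² − r² sin²θ = 0.0218195 m².
Substituting r = 0.0302 m, L = 0.1506 m, θ = 103.7°: d²x/dθ² = +0.012621 m.
a = ω²·d²x/dθ² = (194.4)²·(+0.012621) = +476.96 m/s²;  |a| = 476.96 m/s².

477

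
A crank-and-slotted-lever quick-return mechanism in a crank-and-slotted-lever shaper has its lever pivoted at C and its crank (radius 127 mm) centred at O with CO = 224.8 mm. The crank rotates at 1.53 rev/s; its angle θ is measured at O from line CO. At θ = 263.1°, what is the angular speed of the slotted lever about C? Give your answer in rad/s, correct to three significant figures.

ω = 9.613 rad/s (from 1.53 rev/s).
Crank pin A relative to C: A = (d + r cosθ, r sinθ); lever angle φ = atan2(r sinθ, d + r cosθ).
Differentiating tanφ: φ̇ = rω(d cosθ + r)/(d² + r² + 2dr cosθ).
d² + r² + 2dr cosθ = |CA|² = 0.0598043 m²;  d cosθ + r = +0.099993 m.
|ω_lever| = |0.127·9.613·+0.099993| / 0.0598043 = 2.0413 rad/s.

2.04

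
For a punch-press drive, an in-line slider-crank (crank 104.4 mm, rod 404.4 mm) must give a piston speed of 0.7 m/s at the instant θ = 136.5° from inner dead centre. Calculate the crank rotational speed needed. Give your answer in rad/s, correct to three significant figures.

For an in-line slider-crank, |v_piston| = rω|sinθ|·[1 + r cosθ/√(L² − r² sin²θ)].
With r = 0.1044 m, L = 0.4044 m, θ = 136.5°: the bracketed kinematic factor |dx/dθ| = 0.058189 m.
ω = v/|dx/dθ| = 0.7/0.058189 = 12.03 rad/s.

12.0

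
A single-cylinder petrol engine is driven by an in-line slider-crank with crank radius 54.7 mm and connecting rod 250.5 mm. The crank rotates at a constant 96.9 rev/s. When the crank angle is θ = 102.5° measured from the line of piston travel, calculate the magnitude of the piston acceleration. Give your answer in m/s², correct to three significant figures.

ω = 2π·96.9 = 608.8 rad/s
x(θ) = r cosθ + √(L² − r² sin²θ); with ω constant, a = ω²·d²x/dθ².
d²x/dθ² = −r cosθ − r²(cos2θ)/√u − r⁴ sin²2θ/(4u^{3/2}),  u = L² − r² sin²θ = 0.0598983 m².
Substituting r = 0.0547 m, L = 0.2505 m, θ = 102.5°: d²x/dθ² = +0.022892 m.
a = ω²·d²x/dθ² = (608.8)²·(+0.022892) = +8485.8 m/s²;  |a| = 8485.8 m/s².

8490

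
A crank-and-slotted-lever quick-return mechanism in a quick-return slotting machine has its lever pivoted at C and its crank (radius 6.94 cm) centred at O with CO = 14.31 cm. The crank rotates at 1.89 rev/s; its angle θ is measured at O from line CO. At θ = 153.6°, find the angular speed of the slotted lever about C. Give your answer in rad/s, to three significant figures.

ω = 11.88 rad/s (from 1.89 rev/s).
Crank pin A relative to C: A = (d + r cosθ, r sinθ); lever angle φ = atan2(r sinθ, d + r cosθ).
Differentiating tanφ: φ̇ = rω(d cosθ + r)/(d² + r² + 2dr cosθ).
d² + r² + 2dr cosθ = |CA|² = 0.00750309 m²;  d cosθ + r = -0.058776 m.
|ω_lever| = |0.0694·11.88·-0.058776| / 0.00750309 = 6.456 rad/s.

6.46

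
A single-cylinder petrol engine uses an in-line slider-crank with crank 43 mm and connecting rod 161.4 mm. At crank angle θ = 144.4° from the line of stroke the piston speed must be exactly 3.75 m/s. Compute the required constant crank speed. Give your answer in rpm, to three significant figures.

For an in-line slider-crank, |v_piston| = rω|sinθ|·[1 + r cosθ/√(L² − r² sin²θ)].
With r = 0.043 m, L = 0.1614 m, θ = 144.4°: the bracketed kinematic factor |dx/dθ| = 0.019542 m.
ω = v/|dx/dθ| = 3.75/0.019542 = 191.89 rad/s.
N = 60ω/(2π) = 1832.4 rpm.

1830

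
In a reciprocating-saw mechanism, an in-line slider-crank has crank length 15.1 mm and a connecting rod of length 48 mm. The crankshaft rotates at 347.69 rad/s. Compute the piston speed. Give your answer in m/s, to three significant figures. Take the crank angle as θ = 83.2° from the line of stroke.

5.42

ω = 347.7 rad/s
For an in-line slider-crank, x = r cosθ + √(L² − r² sin²θ), so v = −rω sinθ·[1 + r cosθ/√(L² − r² sin²θ)].
With r = 0.0151 m, L = 0.048 m, θ = 83.2°: √(L² − r² sin²θ) = 0.045598 m.
v = −0.0151·347.7·0.99297·[1 + 0.0151·0.11840/0.045598] = -5.4176 m/s.
|v| = 5.4176 m/s.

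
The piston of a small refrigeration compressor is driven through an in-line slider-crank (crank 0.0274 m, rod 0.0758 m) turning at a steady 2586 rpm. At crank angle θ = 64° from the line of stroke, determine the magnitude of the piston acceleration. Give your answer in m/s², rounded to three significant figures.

425

ω = 2π·2586/60 = 270.8 rad/s
x(θ) = r cosθ + √(L² − r² sin²θ); with ω constant, a = ω²·d²x/dθ².
d²x/dθ² = −r cosθ − r²(cos2θ)/√u − r⁴ sin²2θ/(4u^{3/2}),  u = L² − r² sin²θ = 0.00513915 m².
Substituting r = 0.0274 m, L = 0.0758 m, θ = 64°: d²x/dθ² = -0.0058013 m.
a = ω²·d²x/dθ² = (270.8)²·(-0.0058013) = -425.44 m/s²;  |a| = 425.44 m/s².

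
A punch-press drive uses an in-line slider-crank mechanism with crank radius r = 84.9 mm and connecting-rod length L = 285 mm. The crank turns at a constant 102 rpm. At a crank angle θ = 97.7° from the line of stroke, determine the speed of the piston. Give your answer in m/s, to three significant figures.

0.861

ω = 2π·102/60 = 10.68 rad/s
For an in-line slider-crank, x = r cosθ + √(L² − r² sin²θ), so v = −rω sinθ·[1 + r cosθ/√(L² − r² sin²θ)].
With r = 0.0849 m, L = 0.285 m, θ = 97.7°: √(L² − r² sin²θ) = 0.2723 m.
v = −0.0849·10.68·0.99098·[1 + 0.0849·-0.13399/0.2723] = -0.86113 m/s.
|v| = 0.86113 m/s.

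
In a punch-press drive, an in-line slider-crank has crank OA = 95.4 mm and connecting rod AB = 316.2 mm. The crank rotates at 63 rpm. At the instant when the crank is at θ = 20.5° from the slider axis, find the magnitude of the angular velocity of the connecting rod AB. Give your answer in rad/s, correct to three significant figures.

ω = 6.597 rad/s (converted from 63 rpm).
The rod makes angle φ with the slider axis where L sinφ = r sinθ; differentiating, L cosφ·φ̇ = r ω cosθ.
L cosφ = √(L² − r² sin²θ) = 0.31443 m.
|ω_rod| = r ω |cosθ| / √(L² − r² sin²θ) = 0.0954·6.597·0.93667/0.31443 = 1.8749 rad/s.

1.87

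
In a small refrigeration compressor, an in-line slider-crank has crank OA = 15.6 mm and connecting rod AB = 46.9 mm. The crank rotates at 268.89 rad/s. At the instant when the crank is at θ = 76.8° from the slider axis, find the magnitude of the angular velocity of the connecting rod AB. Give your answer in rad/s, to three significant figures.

21.6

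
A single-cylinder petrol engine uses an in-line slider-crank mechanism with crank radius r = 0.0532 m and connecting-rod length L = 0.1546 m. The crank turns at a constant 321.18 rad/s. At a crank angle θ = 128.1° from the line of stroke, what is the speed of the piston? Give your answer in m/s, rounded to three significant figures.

ω = 321.2 rad/s
For an in-line slider-crank, x = r cosθ + √(L² − r² sin²θ), so v = −rω sinθ·[1 + r cosθ/√(L² − r² sin²θ)].
With r = 0.0532 m, L = 0.1546 m, θ = 128.1°: √(L² − r² sin²θ) = 0.14882 m.
v = −0.0532·321.2·0.78694·[1 + 0.0532·-0.61704/0.14882] = -10.48 m/s.
|v| = 10.48 m/s.

10.5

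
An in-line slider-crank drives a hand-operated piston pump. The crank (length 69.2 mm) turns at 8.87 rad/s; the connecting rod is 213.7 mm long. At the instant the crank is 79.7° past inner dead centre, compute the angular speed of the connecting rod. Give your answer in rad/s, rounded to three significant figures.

ω = 8.87 rad/s
The rod makes angle φ with the slider axis where L sinφ = r sinθ; differentiating, L cosφ·φ̇ = r ω cosθ.
L cosφ = √(L² − r² sin²θ) = 0.20256 m.
|ω_rod| = r ω |cosθ| / √(L² − r² sin²θ) = 0.0692·8.87·0.17880/0.20256 = 0.5418 rad/s.

0.542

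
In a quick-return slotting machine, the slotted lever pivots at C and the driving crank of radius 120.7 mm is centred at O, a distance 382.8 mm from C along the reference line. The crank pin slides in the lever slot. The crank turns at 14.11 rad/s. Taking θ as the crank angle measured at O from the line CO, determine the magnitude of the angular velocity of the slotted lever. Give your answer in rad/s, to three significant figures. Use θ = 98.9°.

0.713

ω = 14.11 rad/s
Crank pin A relative to C: A = (d + r cosθ, r sinθ); lever angle φ = atan2(r sinθ, d + r cosθ).
Differentiating tanφ: φ̇ = rω(d cosθ + r)/(d² + r² + 2dr cosθ).
d² + r² + 2dr cosθ = |CA|² = 0.146808 m²;  d cosθ + r = +0.061477 m.
|ω_lever| = |0.1207·14.11·+0.061477| / 0.146808 = 0.71318 rad/s.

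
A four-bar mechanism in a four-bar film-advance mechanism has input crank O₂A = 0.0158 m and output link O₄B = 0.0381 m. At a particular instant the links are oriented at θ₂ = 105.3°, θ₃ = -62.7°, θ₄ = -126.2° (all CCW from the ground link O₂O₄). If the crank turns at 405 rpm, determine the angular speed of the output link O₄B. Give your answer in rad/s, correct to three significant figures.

4.09

ω₂ = 42.41 rad/s (from 405 rpm).
Differentiating the loop-closure r₂e^{iθ₂}+r₃e^{iθ₃}=r₁+r₄e^{iθ₄} gives r₂ω₂e^{iθ₂}+r₃ω₃e^{iθ₃}=r₄ω₄e^{iθ₄}.
Eliminating the other unknown: ω₄ = r₂ω₂ sin(θ₂−θ₃) / [r₄ sin(θ₄−θ₃)].
Numerator sine = +0.20791; denominator sine = -0.89493.
Result = 0.0158·42.41·(+0.20791) / (0.0381·(-0.89493)) = -4.086 rad/s; magnitude 4.086 rad/s.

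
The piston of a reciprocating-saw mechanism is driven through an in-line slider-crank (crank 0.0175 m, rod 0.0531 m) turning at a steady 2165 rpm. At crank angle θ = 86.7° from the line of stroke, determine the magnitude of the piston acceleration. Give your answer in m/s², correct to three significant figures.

ω = 2π·2165/60 = 226.7 rad/s
x(θ) = r cosθ + √(L² − r² sin²θ); with ω constant, a = ω²·d²x/dθ².
d²x/dθ² = −r cosθ − r²(cos2θ)/√u − r⁴ sin²2θ/(4u^{3/2}),  u = L² − r² sin²θ = 0.00251437 m².
Substituting r = 0.0175 m, L = 0.0531 m, θ = 86.7°: d²x/dθ² = +0.0050572 m.
a = ω²·d²x/dθ² = (226.7)²·(+0.0050572) = +259.94 m/s²;  |a| = 259.94 m/s².

260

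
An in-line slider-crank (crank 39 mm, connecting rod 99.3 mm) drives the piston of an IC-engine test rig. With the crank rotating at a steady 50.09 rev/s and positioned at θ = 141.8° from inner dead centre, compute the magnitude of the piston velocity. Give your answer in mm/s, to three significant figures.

5180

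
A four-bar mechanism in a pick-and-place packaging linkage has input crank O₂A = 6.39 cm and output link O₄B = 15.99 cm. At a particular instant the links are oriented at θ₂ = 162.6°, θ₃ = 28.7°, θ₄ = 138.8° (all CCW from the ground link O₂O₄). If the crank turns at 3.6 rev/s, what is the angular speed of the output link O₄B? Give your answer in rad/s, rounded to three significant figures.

ω₂ = 22.62 rad/s (from 3.6 rev/s).
Differentiating the loop-closure r₂e^{iθ₂}+r₃e^{iθ₃}=r₁+r₄e^{iθ₄} gives r₂ω₂e^{iθ₂}+r₃ω₃e^{iθ₃}=r₄ω₄e^{iθ₄}.
Eliminating the other unknown: ω₄ = r₂ω₂ sin(θ₂−θ₃) / [r₄ sin(θ₄−θ₃)].
Numerator sine = +0.72055; denominator sine = +0.93909.
Result = 0.0639·22.62·(+0.72055) / (0.1599·(+0.93909)) = +6.9357 rad/s; magnitude 6.9357 rad/s.

6.94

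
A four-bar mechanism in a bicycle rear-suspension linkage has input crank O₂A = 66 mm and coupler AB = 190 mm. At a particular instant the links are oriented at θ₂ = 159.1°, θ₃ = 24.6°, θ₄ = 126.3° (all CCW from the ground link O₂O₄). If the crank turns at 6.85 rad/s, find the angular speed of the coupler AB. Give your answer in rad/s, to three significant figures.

1.32

ω₂ = 6.85 rad/s
Differentiating the loop-closure r₂e^{iθ₂}+r₃e^{iθ₃}=r₁+r₄e^{iθ₄} gives r₂ω₂e^{iθ₂}+r₃ω₃e^{iθ₃}=r₄ω₄e^{iθ₄}.
Eliminating the other unknown: ω₃ = r₂ω₂ sin(θ₄−θ₂) / [r₃ sin(θ₃−θ₄)].
Numerator sine = -0.54171; denominator sine = -0.97922.
Result = 0.066·6.85·(-0.54171) / (0.19·(-0.97922)) = +1.3163 rad/s; magnitude 1.3163 rad/s.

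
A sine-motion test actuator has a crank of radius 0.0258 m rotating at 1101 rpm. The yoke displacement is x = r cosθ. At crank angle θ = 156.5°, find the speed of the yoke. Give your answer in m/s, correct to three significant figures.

1.19

ω = 115.3 rad/s (from 1101 rpm).
x = r cosθ ⇒ ẋ = −rω sinθ.
|v| = rω|sinθ| = 0.0258·115.3·|sin 156.5°| = 1.1861 m/s.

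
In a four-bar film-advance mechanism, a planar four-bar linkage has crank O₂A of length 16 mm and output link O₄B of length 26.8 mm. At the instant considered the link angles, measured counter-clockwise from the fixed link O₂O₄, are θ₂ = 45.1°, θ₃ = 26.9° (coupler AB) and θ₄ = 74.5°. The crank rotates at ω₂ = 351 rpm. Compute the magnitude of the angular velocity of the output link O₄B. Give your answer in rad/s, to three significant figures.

ω₂ = 36.76 rad/s (from 351 rpm).
Differentiating the loop-closure r₂e^{iθ₂}+r₃e^{iθ₃}=r₁+r₄e^{iθ₄} gives r₂ω₂e^{iθ₂}+r₃ω₃e^{iθ₃}=r₄ω₄e^{iθ₄}.
Eliminating the other unknown: ω₄ = r₂ω₂ sin(θ₂−θ₃) / [r₄ sin(θ₄−θ₃)].
Numerator sine = +0.31233; denominator sine = +0.73846.
Result = 0.016·36.76·(+0.31233) / (0.0268·(+0.73846)) = +9.2815 rad/s; magnitude 9.2815 rad/s.

9.28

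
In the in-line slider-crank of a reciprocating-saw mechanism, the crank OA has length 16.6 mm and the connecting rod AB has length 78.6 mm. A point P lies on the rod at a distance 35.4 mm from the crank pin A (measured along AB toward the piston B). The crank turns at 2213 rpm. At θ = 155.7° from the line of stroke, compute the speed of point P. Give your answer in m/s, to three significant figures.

2.41

ω = 231.7 rad/s.  Crank-pin speed |V_A| = rω = 3.847 m/s, perpendicular to OA.
Rod angle: sinφ = −(r/L) sinθ ⇒ φ = -4.986°; ω_rod = −rω cosθ/√(L²−r²sin²θ) = +44.777 rad/s.
V_P = V_A + ω_rod × AP, with AP = 0.0354 m along the rod.
Components: V_Px = −rω sinθ − a·ω_rod·sinφ = -1.4453 m/s;  V_Py = rω cosθ + a·ω_rod·cosφ = -1.927 m/s.
|V_P| = √(V_Px² + V_Py²) = 2.4088 m/s.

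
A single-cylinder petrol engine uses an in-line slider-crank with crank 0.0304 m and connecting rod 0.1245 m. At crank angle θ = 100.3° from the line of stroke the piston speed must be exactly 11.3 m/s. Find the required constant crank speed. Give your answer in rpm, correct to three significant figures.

3780

For an in-line slider-crank, |v_piston| = rω|sinθ|·[1 + r cosθ/√(L² − r² sin²θ)].
With r = 0.0304 m, L = 0.1245 m, θ = 100.3°: the bracketed kinematic factor |dx/dθ| = 0.028565 m.
ω = v/|dx/dθ| = 11.3/0.028565 = 395.59 rad/s.
N = 60ω/(2π) = 3777.6 rpm.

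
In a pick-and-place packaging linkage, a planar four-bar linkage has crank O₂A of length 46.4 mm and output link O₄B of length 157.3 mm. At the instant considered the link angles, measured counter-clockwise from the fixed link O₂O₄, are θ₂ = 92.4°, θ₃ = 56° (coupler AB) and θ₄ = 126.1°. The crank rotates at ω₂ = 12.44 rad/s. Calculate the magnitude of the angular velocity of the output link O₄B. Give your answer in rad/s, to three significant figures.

ω₂ = 12.44 rad/s
Differentiating the loop-closure r₂e^{iθ₂}+r₃e^{iθ₃}=r₁+r₄e^{iθ₄} gives r₂ω₂e^{iθ₂}+r₃ω₃e^{iθ₃}=r₄ω₄e^{iθ₄}.
Eliminating the other unknown: ω₄ = r₂ω₂ sin(θ₂−θ₃) / [r₄ sin(θ₄−θ₃)].
Numerator sine = +0.59342; denominator sine = +0.94029.
Result = 0.0464·12.44·(+0.59342) / (0.1573·(+0.94029)) = +2.3158 rad/s; magnitude 2.3158 rad/s.

2.32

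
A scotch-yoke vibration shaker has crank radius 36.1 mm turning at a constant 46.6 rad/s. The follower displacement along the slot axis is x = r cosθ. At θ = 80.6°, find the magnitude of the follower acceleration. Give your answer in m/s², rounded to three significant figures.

12.8

ω = 46.6 rad/s
x = r cosθ ⇒ ẍ = −rω² cosθ (ω constant).
|a| = rω²|cosθ| = 0.0361·(46.6)²·|cos 80.6°| = 12.804 m/s².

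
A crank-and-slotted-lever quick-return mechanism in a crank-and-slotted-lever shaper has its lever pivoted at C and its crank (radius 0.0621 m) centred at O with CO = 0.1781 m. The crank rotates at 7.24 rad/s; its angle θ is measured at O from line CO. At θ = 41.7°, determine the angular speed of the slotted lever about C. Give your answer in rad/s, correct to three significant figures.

1.68

ω = 7.24 rad/s
Crank pin A relative to C: A = (d + r cosθ, r sinθ); lever angle φ = atan2(r sinθ, d + r cosθ).
Differentiating tanφ: φ̇ = rω(d cosθ + r)/(d² + r² + 2dr cosθ).
d² + r² + 2dr cosθ = |CA|² = 0.0520917 m²;  d cosθ + r = +0.19508 m.
|ω_lever| = |0.0621·7.24·+0.19508| / 0.0520917 = 1.6837 rad/s.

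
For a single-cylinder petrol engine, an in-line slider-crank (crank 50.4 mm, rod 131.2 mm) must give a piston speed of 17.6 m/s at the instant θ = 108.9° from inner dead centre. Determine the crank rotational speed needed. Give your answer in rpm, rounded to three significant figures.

4070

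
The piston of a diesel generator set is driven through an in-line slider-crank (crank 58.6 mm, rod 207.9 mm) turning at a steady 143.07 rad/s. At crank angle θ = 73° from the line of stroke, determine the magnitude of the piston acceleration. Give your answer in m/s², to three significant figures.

62.0

ω = 143.1 rad/s
x(θ) = r cosθ + √(L² − r² sin²θ); with ω constant, a = ω²·d²x/dθ².
d²x/dθ² = −r cosθ − r²(cos2θ)/√u − r⁴ sin²2θ/(4u^{3/2}),  u = L² − r² sin²θ = 0.040082 m².
Substituting r = 0.0586 m, L = 0.2079 m, θ = 73°: d²x/dθ² = -0.003028 m.
a = ω²·d²x/dθ² = (143.1)²·(-0.003028) = -61.981 m/s²;  |a| = 61.981 m/s².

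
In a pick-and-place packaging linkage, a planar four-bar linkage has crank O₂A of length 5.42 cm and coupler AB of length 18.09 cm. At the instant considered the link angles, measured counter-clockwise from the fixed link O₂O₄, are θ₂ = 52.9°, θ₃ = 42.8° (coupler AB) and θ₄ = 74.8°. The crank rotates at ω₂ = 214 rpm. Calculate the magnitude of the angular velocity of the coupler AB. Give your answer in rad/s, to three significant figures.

ω₂ = 22.41 rad/s (from 214 rpm).
Differentiating the loop-closure r₂e^{iθ₂}+r₃e^{iθ₃}=r₁+r₄e^{iθ₄} gives r₂ω₂e^{iθ₂}+r₃ω₃e^{iθ₃}=r₄ω₄e^{iθ₄}.
Eliminating the other unknown: ω₃ = r₂ω₂ sin(θ₄−θ₂) / [r₃ sin(θ₃−θ₄)].
Numerator sine = +0.37299; denominator sine = -0.52992.
Result = 0.0542·22.41·(+0.37299) / (0.1809·(-0.52992)) = -4.7259 rad/s; magnitude 4.7259 rad/s.

4.73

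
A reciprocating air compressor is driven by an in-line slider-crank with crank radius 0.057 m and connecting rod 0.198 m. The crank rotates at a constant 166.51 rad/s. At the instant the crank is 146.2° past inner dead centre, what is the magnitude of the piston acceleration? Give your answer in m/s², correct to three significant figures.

1130

ω = 166.5 rad/s
x(θ) = r cosθ + √(L² − r² sin²θ); with ω constant, a = ω²·d²x/dθ².
d²x/dθ² = −r cosθ − r²(cos2θ)/√u − r⁴ sin²2θ/(4u^{3/2}),  u = L² − r² sin²θ = 0.0381985 m².
Substituting r = 0.057 m, L = 0.198 m, θ = 146.2°: d²x/dθ² = +0.040729 m.
a = ω²·d²x/dθ² = (166.5)²·(+0.040729) = +1129.2 m/s²;  |a| = 1129.2 m/s².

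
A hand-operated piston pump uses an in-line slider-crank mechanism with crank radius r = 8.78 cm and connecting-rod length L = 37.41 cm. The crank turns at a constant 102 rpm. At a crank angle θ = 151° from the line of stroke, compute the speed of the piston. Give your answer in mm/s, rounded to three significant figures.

361

ω = 2π·102/60 = 10.68 rad/s
For an in-line slider-crank, x = r cosθ + √(L² − r² sin²θ), so v = −rω sinθ·[1 + r cosθ/√(L² − r² sin²θ)].
With r = 0.0878 m, L = 0.3741 m, θ = 151°: √(L² − r² sin²θ) = 0.37167 m.
v = −0.0878·10.68·0.48481·[1 + 0.0878·-0.87462/0.37167] = -0.36073 m/s.
|v| = 0.36073 m/s = 360.73 mm/s.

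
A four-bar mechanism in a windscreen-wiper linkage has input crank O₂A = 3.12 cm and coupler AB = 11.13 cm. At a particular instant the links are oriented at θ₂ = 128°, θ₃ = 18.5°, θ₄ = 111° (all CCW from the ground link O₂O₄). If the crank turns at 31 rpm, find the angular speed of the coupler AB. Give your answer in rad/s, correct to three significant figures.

0.266

ω₂ = 3.246 rad/s (from 31 rpm).
Differentiating the loop-closure r₂e^{iθ₂}+r₃e^{iθ₃}=r₁+r₄e^{iθ₄} gives r₂ω₂e^{iθ₂}+r₃ω₃e^{iθ₃}=r₄ω₄e^{iθ₄}.
Eliminating the other unknown: ω₃ = r₂ω₂ sin(θ₄−θ₂) / [r₃ sin(θ₃−θ₄)].
Numerator sine = -0.29237; denominator sine = -0.99905.
Result = 0.0312·3.246·(-0.29237) / (0.1113·(-0.99905)) = +0.26632 rad/s; magnitude 0.26632 rad/s.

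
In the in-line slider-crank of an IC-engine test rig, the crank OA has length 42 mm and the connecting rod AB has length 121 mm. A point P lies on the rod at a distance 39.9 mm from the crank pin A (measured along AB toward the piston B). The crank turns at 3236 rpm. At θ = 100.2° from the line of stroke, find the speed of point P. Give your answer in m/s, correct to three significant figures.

13.8

ω = 338.9 rad/s.  Crank-pin speed |V_A| = rω = 14.233 m/s, perpendicular to OA.
Rod angle: sinφ = −(r/L) sinθ ⇒ φ = -19.976°; ω_rod = −rω cosθ/√(L²−r²sin²θ) = +22.163 rad/s.
V_P = V_A + ω_rod × AP, with AP = 0.0399 m along the rod.
Components: V_Px = −rω sinθ − a·ω_rod·sinφ = -13.706 m/s;  V_Py = rω cosθ + a·ω_rod·cosφ = -1.6893 m/s.
|V_P| = √(V_Px² + V_Py²) = 13.809 m/s.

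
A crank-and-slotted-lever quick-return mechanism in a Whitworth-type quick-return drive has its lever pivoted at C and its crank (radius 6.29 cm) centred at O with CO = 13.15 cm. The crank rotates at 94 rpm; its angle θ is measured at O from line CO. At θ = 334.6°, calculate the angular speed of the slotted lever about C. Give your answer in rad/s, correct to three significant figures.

3.11

ω = 9.844 rad/s (from 94 rpm).
Crank pin A relative to C: A = (d + r cosθ, r sinθ); lever angle φ = atan2(r sinθ, d + r cosθ).
Differentiating tanφ: φ̇ = rω(d cosθ + r)/(d² + r² + 2dr cosθ).
d² + r² + 2dr cosθ = |CA|² = 0.0361923 m²;  d cosθ + r = +0.18169 m.
|ω_lever| = |0.0629·9.844·+0.18169| / 0.0361923 = 3.1083 rad/s.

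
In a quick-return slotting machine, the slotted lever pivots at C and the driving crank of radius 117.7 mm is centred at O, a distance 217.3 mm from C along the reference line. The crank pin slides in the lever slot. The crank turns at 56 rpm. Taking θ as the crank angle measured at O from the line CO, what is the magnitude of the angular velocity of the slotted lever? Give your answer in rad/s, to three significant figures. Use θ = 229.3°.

0.598

ω = 5.864 rad/s (from 56 rpm).
Crank pin A relative to C: A = (d + r cosθ, r sinθ); lever angle φ = atan2(r sinθ, d + r cosθ).
Differentiating tanφ: φ̇ = rω(d cosθ + r)/(d² + r² + 2dr cosθ).
d² + r² + 2dr cosθ = |CA|² = 0.0277162 m²;  d cosθ + r = -0.024001 m.
|ω_lever| = |0.1177·5.864·-0.024001| / 0.0277162 = 0.59771 rad/s.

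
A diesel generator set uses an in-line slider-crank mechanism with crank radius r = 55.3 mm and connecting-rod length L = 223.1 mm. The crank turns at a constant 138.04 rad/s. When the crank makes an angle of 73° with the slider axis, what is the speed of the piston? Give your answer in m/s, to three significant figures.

7.84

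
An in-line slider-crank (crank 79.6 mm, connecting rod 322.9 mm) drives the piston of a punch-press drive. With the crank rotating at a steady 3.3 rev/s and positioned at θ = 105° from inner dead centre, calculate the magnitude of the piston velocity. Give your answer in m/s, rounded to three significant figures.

ω = 2π·3.3 = 20.73 rad/s
For an in-line slider-crank, x = r cosθ + √(L² − r² sin²θ), so v = −rω sinθ·[1 + r cosθ/√(L² − r² sin²θ)].
With r = 0.0796 m, L = 0.3229 m, θ = 105°: √(L² − r² sin²θ) = 0.31361 m.
v = −0.0796·20.73·0.96593·[1 + 0.0796·-0.25882/0.31361] = -1.4895 m/s.
|v| = 1.4895 m/s.

1.49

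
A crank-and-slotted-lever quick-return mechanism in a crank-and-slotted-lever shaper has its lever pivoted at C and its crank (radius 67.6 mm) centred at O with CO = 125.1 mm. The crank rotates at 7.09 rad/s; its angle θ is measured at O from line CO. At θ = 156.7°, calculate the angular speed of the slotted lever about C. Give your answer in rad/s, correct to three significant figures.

4.84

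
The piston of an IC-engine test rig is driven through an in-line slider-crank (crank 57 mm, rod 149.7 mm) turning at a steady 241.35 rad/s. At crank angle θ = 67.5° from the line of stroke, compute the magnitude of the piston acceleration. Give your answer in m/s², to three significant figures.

ω = 241.3 rad/s
x(θ) = r cosθ + √(L² − r² sin²θ); with ω constant, a = ω²·d²x/dθ².
d²x/dθ² = −r cosθ − r²(cos2θ)/√u − r⁴ sin²2θ/(4u^{3/2}),  u = L² − r² sin²θ = 0.0196369 m².
Substituting r = 0.057 m, L = 0.1497 m, θ = 67.5°: d²x/dθ² = -0.005898 m.
a = ω²·d²x/dθ² = (241.3)²·(-0.005898) = -343.56 m/s²;  |a| = 343.56 m/s².

344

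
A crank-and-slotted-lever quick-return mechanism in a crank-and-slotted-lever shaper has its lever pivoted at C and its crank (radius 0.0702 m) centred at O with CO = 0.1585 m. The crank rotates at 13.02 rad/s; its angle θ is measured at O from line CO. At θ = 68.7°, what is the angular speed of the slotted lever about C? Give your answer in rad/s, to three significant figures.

3.06

ω = 13.02 rad/s
Crank pin A relative to C: A = (d + r cosθ, r sinθ); lever angle φ = atan2(r sinθ, d + r cosθ).
Differentiating tanφ: φ̇ = rω(d cosθ + r)/(d² + r² + 2dr cosθ).
d² + r² + 2dr cosθ = |CA|² = 0.0381339 m²;  d cosθ + r = +0.12778 m.
|ω_lever| = |0.0702·13.02·+0.12778| / 0.0381339 = 3.0626 rad/s.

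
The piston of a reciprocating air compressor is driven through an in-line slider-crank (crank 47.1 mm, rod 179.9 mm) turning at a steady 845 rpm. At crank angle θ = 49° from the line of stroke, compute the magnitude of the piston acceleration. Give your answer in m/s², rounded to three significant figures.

230

ω = 2π·845/60 = 88.49 rad/s
x(θ) = r cosθ + √(L² − r² sin²θ); with ω constant, a = ω²·d²x/dθ².
d²x/dθ² = −r cosθ − r²(cos2θ)/√u − r⁴ sin²2θ/(4u^{3/2}),  u = L² − r² sin²θ = 0.0311004 m².
Substituting r = 0.0471 m, L = 0.1799 m, θ = 49°: d²x/dθ² = -0.02937 m.
a = ω²·d²x/dθ² = (88.49)²·(-0.02937) = -229.97 m/s²;  |a| = 229.97 m/s².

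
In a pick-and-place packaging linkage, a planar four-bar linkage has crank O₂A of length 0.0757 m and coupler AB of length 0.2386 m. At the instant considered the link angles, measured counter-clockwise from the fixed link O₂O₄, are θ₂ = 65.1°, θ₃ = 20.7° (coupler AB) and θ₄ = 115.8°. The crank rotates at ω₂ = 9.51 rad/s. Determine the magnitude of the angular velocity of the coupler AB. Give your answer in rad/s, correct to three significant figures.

ω₂ = 9.51 rad/s
Differentiating the loop-closure r₂e^{iθ₂}+r₃e^{iθ₃}=r₁+r₄e^{iθ₄} gives r₂ω₂e^{iθ₂}+r₃ω₃e^{iθ₃}=r₄ω₄e^{iθ₄}.
Eliminating the other unknown: ω₃ = r₂ω₂ sin(θ₄−θ₂) / [r₃ sin(θ₃−θ₄)].
Numerator sine = +0.77384; denominator sine = -0.99604.
Result = 0.0757·9.51·(+0.77384) / (0.2386·(-0.99604)) = -2.3441 rad/s; magnitude 2.3441 rad/s.

2.34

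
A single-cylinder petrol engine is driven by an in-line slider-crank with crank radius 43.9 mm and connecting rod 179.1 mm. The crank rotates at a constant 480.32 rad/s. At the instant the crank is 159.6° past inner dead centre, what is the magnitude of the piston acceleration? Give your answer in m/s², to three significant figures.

7590

ω = 480.3 rad/s
x(θ) = r cosθ + √(L² − r² sin²θ); with ω constant, a = ω²·d²x/dθ².
d²x/dθ² = −r cosθ − r²(cos2θ)/√u − r⁴ sin²2θ/(4u^{3/2}),  u = L² − r² sin²θ = 0.0318426 m².
Substituting r = 0.0439 m, L = 0.1791 m, θ = 159.6°: d²x/dθ² = +0.032901 m.
a = ω²·d²x/dθ² = (480.3)²·(+0.032901) = +7590.6 m/s²;  |a| = 7590.6 m/s².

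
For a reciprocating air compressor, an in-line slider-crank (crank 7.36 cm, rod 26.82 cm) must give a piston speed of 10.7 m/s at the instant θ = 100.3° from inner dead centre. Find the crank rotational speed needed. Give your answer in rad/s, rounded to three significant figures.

156

For an in-line slider-crank, |v_piston| = rω|sinθ|·[1 + r cosθ/√(L² − r² sin²θ)].
With r = 0.0736 m, L = 0.2682 m, θ = 100.3°: the bracketed kinematic factor |dx/dθ| = 0.068724 m.
ω = v/|dx/dθ| = 10.7/0.068724 = 155.7 rad/s.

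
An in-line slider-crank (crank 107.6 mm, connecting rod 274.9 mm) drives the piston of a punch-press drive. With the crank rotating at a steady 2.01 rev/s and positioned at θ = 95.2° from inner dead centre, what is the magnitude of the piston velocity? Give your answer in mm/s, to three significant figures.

1300

ω = 2π·2.01 = 12.63 rad/s
For an in-line slider-crank, x = r cosθ + √(L² − r² sin²θ), so v = −rω sinθ·[1 + r cosθ/√(L² − r² sin²θ)].
With r = 0.1076 m, L = 0.2749 m, θ = 95.2°: √(L² − r² sin²θ) = 0.25315 m.
v = −0.1076·12.63·0.99588·[1 + 0.1076·-0.09063/0.25315] = -1.3012 m/s.
|v| = 1.3012 m/s = 1301.2 mm/s.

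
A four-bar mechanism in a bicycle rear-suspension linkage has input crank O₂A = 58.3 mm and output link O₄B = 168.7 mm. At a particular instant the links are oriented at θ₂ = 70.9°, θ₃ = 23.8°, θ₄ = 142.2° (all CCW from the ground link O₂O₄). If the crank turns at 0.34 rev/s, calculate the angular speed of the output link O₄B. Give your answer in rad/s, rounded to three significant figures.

0.615

ω₂ = 2.136 rad/s (from 0.34 rev/s).
Differentiating the loop-closure r₂e^{iθ₂}+r₃e^{iθ₃}=r₁+r₄e^{iθ₄} gives r₂ω₂e^{iθ₂}+r₃ω₃e^{iθ₃}=r₄ω₄e^{iθ₄}.
Eliminating the other unknown: ω₄ = r₂ω₂ sin(θ₂−θ₃) / [r₄ sin(θ₄−θ₃)].
Numerator sine = +0.73254; denominator sine = +0.87965.
Result = 0.0583·2.136·(+0.73254) / (0.1687·(+0.87965)) = +0.6148 rad/s; magnitude 0.6148 rad/s.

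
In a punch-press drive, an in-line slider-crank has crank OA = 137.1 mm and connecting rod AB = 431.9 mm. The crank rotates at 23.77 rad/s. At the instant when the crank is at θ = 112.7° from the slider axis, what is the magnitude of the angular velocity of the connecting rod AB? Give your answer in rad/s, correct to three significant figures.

3.05

ω = 23.77 rad/s
The rod makes angle φ with the slider axis where L sinφ = r sinθ; differentiating, L cosφ·φ̇ = r ω cosθ.
L cosφ = √(L² − r² sin²θ) = 0.41297 m.
|ω_rod| = r ω |cosθ| / √(L² − r² sin²θ) = 0.1371·23.77·0.38591/0.41297 = 3.0453 rad/s.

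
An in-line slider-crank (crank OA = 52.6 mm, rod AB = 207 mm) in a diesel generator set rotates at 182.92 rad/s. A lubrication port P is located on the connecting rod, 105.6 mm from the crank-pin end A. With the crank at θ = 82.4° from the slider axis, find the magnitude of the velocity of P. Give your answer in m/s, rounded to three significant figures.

9.73

ω = 182.9 rad/s.  Crank-pin speed |V_A| = rω = 9.6216 m/s, perpendicular to OA.
Rod angle: sinφ = −(r/L) sinθ ⇒ φ = -14.588°; ω_rod = −rω cosθ/√(L²−r²sin²θ) = -6.3522 rad/s.
V_P = V_A + ω_rod × AP, with AP = 0.1056 m along the rod.
Components: V_Px = −rω sinθ − a·ω_rod·sinφ = -9.706 m/s;  V_Py = rω cosθ + a·ω_rod·cosφ = +0.62335 m/s.
|V_P| = √(V_Px² + V_Py²) = 9.726 m/s.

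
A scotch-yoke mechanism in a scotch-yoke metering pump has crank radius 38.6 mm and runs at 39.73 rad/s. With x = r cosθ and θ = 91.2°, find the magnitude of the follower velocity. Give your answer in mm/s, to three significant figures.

ω = 39.73 rad/s
x = r cosθ ⇒ ẋ = −rω sinθ.
|v| = rω|sinθ| = 0.0386·39.73·|sin 91.2°| = 1.5332 m/s = 1533.2 mm/s.

1530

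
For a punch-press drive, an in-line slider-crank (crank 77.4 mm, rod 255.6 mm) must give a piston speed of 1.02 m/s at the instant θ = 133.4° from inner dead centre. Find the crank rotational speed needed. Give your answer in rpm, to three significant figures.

220

For an in-line slider-crank, |v_piston| = rω|sinθ|·[1 + r cosθ/√(L² − r² sin²θ)].
With r = 0.0774 m, L = 0.2556 m, θ = 133.4°: the bracketed kinematic factor |dx/dθ| = 0.044242 m.
ω = v/|dx/dθ| = 1.02/0.044242 = 23.055 rad/s.
N = 60ω/(2π) = 220.16 rpm.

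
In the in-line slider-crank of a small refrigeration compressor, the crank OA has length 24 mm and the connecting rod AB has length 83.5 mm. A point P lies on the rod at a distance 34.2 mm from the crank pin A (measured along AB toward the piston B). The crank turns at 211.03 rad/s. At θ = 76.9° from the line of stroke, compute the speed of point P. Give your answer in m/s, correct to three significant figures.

ω = 211 rad/s.  Crank-pin speed |V_A| = rω = 5.0647 m/s, perpendicular to OA.
Rod angle: sinφ = −(r/L) sinθ ⇒ φ = -16.257°; ω_rod = −rω cosθ/√(L²−r²sin²θ) = -14.32 rad/s.
V_P = V_A + ω_rod × AP, with AP = 0.0342 m along the rod.
Components: V_Px = −rω sinθ − a·ω_rod·sinφ = -5.07 m/s;  V_Py = rω cosθ + a·ω_rod·cosφ = +0.67776 m/s.
|V_P| = √(V_Px² + V_Py²) = 5.1151 m/s.

5.12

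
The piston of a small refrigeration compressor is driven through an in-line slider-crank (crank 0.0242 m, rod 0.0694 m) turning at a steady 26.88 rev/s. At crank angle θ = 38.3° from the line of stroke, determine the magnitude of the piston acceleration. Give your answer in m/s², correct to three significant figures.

606

ω = 2π·26.9 = 168.9 rad/s
x(θ) = r cosθ + √(L² − r² sin²θ); with ω constant, a = ω²·d²x/dθ².
d²x/dθ² = −r cosθ − r²(cos2θ)/√u − r⁴ sin²2θ/(4u^{3/2}),  u = L² − r² sin²θ = 0.0045914 m².
Substituting r = 0.0242 m, L = 0.0694 m, θ = 38.3°: d²x/dθ² = -0.021255 m.
a = ω²·d²x/dθ² = (168.9)²·(-0.021255) = -606.3 m/s²;  |a| = 606.3 m/s².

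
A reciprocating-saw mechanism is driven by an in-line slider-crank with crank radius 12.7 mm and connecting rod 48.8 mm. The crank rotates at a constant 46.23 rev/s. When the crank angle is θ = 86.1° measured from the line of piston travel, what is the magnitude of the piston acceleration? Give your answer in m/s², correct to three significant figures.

ω = 2π·46.2 = 290.5 rad/s
x(θ) = r cosθ + √(L² − r² sin²θ); with ω constant, a = ω²·d²x/dθ².
d²x/dθ² = −r cosθ − r²(cos2θ)/√u − r⁴ sin²2θ/(4u^{3/2}),  u = L² − r² sin²θ = 0.0022209 m².
Substituting r = 0.0127 m, L = 0.0488 m, θ = 86.1°: d²x/dθ² = +0.0025259 m.
a = ω²·d²x/dθ² = (290.5)²·(+0.0025259) = +213.12 m/s²;  |a| = 213.12 m/s².

213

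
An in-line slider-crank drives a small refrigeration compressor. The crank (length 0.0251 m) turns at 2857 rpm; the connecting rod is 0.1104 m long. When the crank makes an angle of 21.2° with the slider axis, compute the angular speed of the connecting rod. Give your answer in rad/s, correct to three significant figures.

ω = 299.2 rad/s (converted from 2857 rpm).
The rod makes angle φ with the slider axis where L sinφ = r sinθ; differentiating, L cosφ·φ̇ = r ω cosθ.
L cosφ = √(L² − r² sin²θ) = 0.11003 m.
|ω_rod| = r ω |cosθ| / √(L² − r² sin²θ) = 0.0251·299.2·0.93232/0.11003 = 63.633 rad/s.

63.6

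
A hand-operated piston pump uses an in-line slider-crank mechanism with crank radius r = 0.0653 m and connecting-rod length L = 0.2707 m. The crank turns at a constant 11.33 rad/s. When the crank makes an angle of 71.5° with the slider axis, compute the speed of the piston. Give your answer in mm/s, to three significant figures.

ω = 11.33 rad/s
For an in-line slider-crank, x = r cosθ + √(L² − r² sin²θ), so v = −rω sinθ·[1 + r cosθ/√(L² − r² sin²θ)].
With r = 0.0653 m, L = 0.2707 m, θ = 71.5°: √(L² − r² sin²θ) = 0.26352 m.
v = −0.0653·11.33·0.94832·[1 + 0.0653·0.31730/0.26352] = -0.75678 m/s.
|v| = 0.75678 m/s = 756.78 mm/s.

757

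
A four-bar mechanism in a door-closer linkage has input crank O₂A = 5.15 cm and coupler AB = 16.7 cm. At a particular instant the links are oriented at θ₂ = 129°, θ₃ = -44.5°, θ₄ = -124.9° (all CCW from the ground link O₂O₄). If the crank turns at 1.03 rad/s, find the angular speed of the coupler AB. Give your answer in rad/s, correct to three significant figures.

ω₂ = 1.03 rad/s
Differentiating the loop-closure r₂e^{iθ₂}+r₃e^{iθ₃}=r₁+r₄e^{iθ₄} gives r₂ω₂e^{iθ₂}+r₃ω₃e^{iθ₃}=r₄ω₄e^{iθ₄}.
Eliminating the other unknown: ω₃ = r₂ω₂ sin(θ₄−θ₂) / [r₃ sin(θ₃−θ₄)].
Numerator sine = +0.96078; denominator sine = +0.98600.
Result = 0.0515·1.03·(+0.96078) / (0.167·(+0.98600)) = +0.30951 rad/s; magnitude 0.30951 rad/s.

0.310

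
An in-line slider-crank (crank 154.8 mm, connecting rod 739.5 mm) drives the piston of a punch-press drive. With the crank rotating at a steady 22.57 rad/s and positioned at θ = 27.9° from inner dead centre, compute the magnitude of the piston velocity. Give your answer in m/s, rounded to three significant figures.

1.94

ω = 22.57 rad/s
For an in-line slider-crank, x = r cosθ + √(L² − r² sin²θ), so v = −rω sinθ·[1 + r cosθ/√(L² − r² sin²θ)].
With r = 0.1548 m, L = 0.7395 m, θ = 27.9°: √(L² − r² sin²θ) = 0.73594 m.
v = −0.1548·22.57·0.46793·[1 + 0.1548·0.88377/0.73594] = -1.9388 m/s.
|v| = 1.9388 m/s.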